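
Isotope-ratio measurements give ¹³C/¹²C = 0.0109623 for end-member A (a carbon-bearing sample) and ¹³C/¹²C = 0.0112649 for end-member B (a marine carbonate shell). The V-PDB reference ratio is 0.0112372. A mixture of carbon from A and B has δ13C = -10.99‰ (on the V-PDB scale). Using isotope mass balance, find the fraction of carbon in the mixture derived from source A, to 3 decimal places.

δ_A = (0.0109623/0.0112372 − 1)×1000 = (0.975537 − 1)×1000 = -24.463‰
δ_B = (0.0112649/0.0112372 − 1)×1000 = (1.002465 − 1)×1000 = 2.465‰
f_A = (δ_mix − δ_B)/(δ_A − δ_B) = (-10.99 − (2.465))/(-24.463 − (2.465))
f_A = -13.455 / -26.928 = 0.4997

0.500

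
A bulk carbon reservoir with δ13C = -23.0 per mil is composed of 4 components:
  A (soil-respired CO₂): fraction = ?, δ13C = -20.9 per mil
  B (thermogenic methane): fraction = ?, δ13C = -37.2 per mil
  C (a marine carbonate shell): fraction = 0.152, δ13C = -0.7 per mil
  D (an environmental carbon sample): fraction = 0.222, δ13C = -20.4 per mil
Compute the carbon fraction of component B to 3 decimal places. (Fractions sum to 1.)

Let f_B and f_A be the unknown fractions; fractions sum to 1 so f_B + f_A = 0.626.
Mass balance: Σ fᵢ·δᵢ = δ_bulk ⇒ f_B·(-37.2) + f_A·(-20.9) = -23.0 − (-4.635) = -18.365
Substitute f_A = 0.626 − f_B:
f_B·(-37.2 − -20.9) = -18.365 − 0.626×(-20.9) = -5.281
f_B = -5.281 / -16.3 = 0.3240

0.324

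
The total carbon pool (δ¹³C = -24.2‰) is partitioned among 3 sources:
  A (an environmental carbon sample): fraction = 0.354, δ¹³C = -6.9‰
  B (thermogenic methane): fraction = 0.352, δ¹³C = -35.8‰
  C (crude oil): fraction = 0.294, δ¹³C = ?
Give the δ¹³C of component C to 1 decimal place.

Isotope mass balance: δ_bulk = Σ fᵢ·δᵢ.
-24.2 = 0.354×(-6.9) + 0.352×(-35.8) + 0.294×δ_C
0.294·δ_C = -24.2 − (-15.044) = -9.156
δ_C = -9.156 / 0.294 = -31.14‰

-31.1‰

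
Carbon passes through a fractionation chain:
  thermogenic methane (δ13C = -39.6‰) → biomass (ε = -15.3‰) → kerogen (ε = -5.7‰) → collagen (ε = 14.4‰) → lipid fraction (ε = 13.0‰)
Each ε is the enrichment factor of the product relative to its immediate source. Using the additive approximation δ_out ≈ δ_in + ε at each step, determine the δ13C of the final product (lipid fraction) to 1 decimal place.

-33.2‰

step 1: δ ≈ -39.6 + (-15.3) = -54.9‰
step 2: δ ≈ -54.9 + (-5.7) = -60.6‰
step 3: δ ≈ -60.6 + (14.4) = -46.2‰
step 4: δ ≈ -46.2 + (13.0) = -33.2‰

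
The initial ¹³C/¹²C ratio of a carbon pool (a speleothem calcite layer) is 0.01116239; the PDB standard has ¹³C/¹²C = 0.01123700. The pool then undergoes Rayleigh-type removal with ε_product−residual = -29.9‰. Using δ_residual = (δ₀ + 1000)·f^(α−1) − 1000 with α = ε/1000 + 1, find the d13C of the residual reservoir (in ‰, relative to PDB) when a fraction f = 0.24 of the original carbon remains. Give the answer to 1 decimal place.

δ₀ = (0.01116239/0.01123700 − 1)×1000 = (0.993360 − 1)×1000 = -6.640‰
α − 1 = ε/1000 = -0.0299
f^(α−1) = 0.24^(-0.0299) = 1.043594
δ_res = (-6.640 + 1000) × 1.043594 − 1000 = 1036.665 − 1000 = 36.67‰

36.7‰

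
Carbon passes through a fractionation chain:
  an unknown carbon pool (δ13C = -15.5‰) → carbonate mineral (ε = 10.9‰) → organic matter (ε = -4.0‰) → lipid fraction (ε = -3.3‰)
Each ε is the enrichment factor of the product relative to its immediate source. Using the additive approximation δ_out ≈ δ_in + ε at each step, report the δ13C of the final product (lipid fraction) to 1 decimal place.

step 1: δ ≈ -15.5 + (10.9) = -4.6‰
step 2: δ ≈ -4.6 + (-4.0) = -8.6‰
step 3: δ ≈ -8.6 + (-3.3) = -11.9‰

-11.9‰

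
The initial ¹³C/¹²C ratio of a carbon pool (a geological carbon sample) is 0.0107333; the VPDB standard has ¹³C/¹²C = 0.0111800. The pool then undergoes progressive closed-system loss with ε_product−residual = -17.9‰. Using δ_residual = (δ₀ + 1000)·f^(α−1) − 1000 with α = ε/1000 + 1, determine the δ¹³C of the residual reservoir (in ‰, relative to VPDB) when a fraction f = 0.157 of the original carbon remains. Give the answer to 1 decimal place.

δ₀ = (0.0107333/0.0111800 − 1)×1000 = (0.960045 − 1)×1000 = -39.955‰
α − 1 = ε/1000 = -0.0179
f^(α−1) = 0.157^(-0.0179) = 1.033697
δ_res = (-39.955 + 1000) × 1.033697 − 1000 = 992.396 − 1000 = -7.60‰

-7.6‰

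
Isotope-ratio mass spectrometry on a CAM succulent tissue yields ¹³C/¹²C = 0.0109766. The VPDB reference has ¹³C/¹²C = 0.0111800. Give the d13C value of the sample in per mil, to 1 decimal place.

d13C = (R_sample / R_standard − 1) × 1000
R_sample / R_standard = 0.0109766 / 0.0111800 = 0.981807
d13C = (0.981807 − 1) × 1000 = -18.19 per mil

-18.2 per mil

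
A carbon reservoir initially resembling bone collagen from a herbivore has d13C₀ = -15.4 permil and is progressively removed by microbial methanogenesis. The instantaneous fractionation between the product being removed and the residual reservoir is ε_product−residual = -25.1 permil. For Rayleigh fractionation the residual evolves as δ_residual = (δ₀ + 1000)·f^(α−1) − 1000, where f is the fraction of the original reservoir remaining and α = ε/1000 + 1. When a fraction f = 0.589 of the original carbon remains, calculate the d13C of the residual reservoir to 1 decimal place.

-2.2 permil

Rayleigh residual: δ_res = (δ₀ + 1000)·f^(α−1) − 1000
α = ε/1000 + 1 = 0.97490, so α − 1 = -0.02510
f^(α−1) = 0.589^(-0.02510) = 1.013375
δ_res = (-15.4 + 1000) × 1.013375 − 1000 = 997.769 − 1000 = -2.23 permil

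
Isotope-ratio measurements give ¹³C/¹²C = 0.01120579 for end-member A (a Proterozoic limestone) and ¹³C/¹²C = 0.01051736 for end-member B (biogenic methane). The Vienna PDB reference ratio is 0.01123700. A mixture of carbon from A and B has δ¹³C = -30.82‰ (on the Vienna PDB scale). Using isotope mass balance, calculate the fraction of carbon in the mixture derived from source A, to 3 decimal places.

δ_A = (0.01120579/0.01123700 − 1)×1000 = (0.997223 − 1)×1000 = -2.777‰
δ_B = (0.01051736/0.01123700 − 1)×1000 = (0.935958 − 1)×1000 = -64.042‰
f_A = (δ_mix − δ_B)/(δ_A − δ_B) = (-30.82 − (-64.042))/(-2.777 − (-64.042))
f_A = 33.222 / 61.265 = 0.5423

0.542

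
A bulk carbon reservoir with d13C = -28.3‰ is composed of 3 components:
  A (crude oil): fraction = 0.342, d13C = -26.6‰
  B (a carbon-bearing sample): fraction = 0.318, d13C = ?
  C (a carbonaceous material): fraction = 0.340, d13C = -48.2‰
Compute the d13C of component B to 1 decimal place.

-8.9‰

Isotope mass balance: δ_bulk = Σ fᵢ·δᵢ.
-28.3 = 0.342×(-26.6) + 0.318×δ_B + 0.340×(-48.2)
0.318·δ_B = -28.3 − (-25.485) = -2.815
δ_B = -2.815 / 0.318 = -8.85‰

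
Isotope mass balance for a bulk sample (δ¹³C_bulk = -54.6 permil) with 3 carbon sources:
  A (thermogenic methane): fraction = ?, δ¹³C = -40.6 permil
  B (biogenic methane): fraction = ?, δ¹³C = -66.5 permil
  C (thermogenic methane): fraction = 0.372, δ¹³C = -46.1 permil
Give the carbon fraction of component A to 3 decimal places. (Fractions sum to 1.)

Let f_A and f_B be the unknown fractions; fractions sum to 1 so f_A + f_B = 0.628.
Mass balance: Σ fᵢ·δᵢ = δ_bulk ⇒ f_A·(-40.6) + f_B·(-66.5) = -54.6 − (-17.149) = -37.451
Substitute f_B = 0.628 − f_A:
f_A·(-40.6 − -66.5) = -37.451 − 0.628×(-66.5) = 4.311
f_A = 4.311 / 25.9 = 0.1665

0.166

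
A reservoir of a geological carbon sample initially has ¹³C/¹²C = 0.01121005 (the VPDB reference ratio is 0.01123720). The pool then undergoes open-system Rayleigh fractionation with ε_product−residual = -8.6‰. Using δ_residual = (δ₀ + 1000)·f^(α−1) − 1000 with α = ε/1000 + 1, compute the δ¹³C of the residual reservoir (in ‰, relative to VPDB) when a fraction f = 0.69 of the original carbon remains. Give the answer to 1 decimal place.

δ₀ = (0.01121005/0.01123720 − 1)×1000 = (0.997584 − 1)×1000 = -2.416‰
α − 1 = ε/1000 = -0.0086
f^(α−1) = 0.69^(-0.0086) = 1.003196
δ_res = (-2.416 + 1000) × 1.003196 − 1000 = 1000.772 − 1000 = 0.77‰

0.8‰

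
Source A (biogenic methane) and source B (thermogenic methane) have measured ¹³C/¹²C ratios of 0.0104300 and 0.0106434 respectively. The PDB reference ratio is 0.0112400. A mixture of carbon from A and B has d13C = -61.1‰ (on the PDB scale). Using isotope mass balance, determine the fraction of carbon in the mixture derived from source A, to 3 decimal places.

0.423

δ_A = (0.0104300/0.0112400 − 1)×1000 = (0.927936 − 1)×1000 = -72.064‰
δ_B = (0.0106434/0.0112400 − 1)×1000 = (0.946922 − 1)×1000 = -53.078‰
f_A = (δ_mix − δ_B)/(δ_A − δ_B) = (-61.1 − (-53.078))/(-72.064 − (-53.078))
f_A = -8.022 / -18.986 = 0.4225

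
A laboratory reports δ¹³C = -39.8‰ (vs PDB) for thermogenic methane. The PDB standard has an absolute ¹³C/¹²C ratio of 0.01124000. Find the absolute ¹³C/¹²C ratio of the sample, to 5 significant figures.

R_sample = R_standard × (δ¹³C/1000 + 1)
R_sample = 0.01124000 × (-39.8/1000 + 1) = 0.01124000 × 0.960200
R_sample = 0.0107926

0.010793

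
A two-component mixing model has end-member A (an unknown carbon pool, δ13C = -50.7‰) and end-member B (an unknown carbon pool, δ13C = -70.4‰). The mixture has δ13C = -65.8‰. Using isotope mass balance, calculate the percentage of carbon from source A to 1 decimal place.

δ_mix = f_A·δ_A + (1 − f_A)·δ_B  ⇒  f_A = (δ_mix − δ_B)/(δ_A − δ_B)
f_A = (-65.8 − (-70.4)) / (-50.7 − (-70.4))
f_A = 4.6 / 19.7 = 0.2335

23.4%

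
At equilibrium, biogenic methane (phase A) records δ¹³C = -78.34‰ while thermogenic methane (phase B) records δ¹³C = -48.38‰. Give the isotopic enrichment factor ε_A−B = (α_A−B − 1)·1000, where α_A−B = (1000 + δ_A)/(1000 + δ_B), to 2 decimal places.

α_A−B = (1000 + -78.34) / (1000 + -48.38) = 921.66 / 951.62 = 0.968517
ε_A−B = (0.968517 − 1) × 1000 = -31.483‰
(The approximation ε ≈ δ_A − δ_B would give -29.96‰.)

-31.48‰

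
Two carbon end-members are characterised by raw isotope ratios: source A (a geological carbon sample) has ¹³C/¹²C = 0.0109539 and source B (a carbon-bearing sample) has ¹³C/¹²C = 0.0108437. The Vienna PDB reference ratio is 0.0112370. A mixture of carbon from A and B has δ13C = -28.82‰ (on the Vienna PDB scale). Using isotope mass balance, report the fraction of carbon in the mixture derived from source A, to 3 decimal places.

δ_A = (0.0109539/0.0112370 − 1)×1000 = (0.974806 − 1)×1000 = -25.194‰
δ_B = (0.0108437/0.0112370 − 1)×1000 = (0.965000 − 1)×1000 = -35.000‰
f_A = (δ_mix − δ_B)/(δ_A − δ_B) = (-28.82 − (-35.000))/(-25.194 − (-35.000))
f_A = 6.180 / 9.807 = 0.6302

0.630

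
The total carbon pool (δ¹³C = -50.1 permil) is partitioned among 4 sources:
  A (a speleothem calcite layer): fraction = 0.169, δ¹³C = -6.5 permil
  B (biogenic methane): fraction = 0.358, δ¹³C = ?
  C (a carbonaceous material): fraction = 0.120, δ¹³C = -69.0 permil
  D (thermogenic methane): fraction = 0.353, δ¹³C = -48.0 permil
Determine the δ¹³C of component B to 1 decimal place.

Isotope mass balance: δ_bulk = Σ fᵢ·δᵢ.
-50.1 = 0.169×(-6.5) + 0.358×δ_B + 0.120×(-69.0) + 0.353×(-48.0)
0.358·δ_B = -50.1 − (-26.322) = -23.778
δ_B = -23.778 / 0.358 = -66.42 permil

-66.4 permil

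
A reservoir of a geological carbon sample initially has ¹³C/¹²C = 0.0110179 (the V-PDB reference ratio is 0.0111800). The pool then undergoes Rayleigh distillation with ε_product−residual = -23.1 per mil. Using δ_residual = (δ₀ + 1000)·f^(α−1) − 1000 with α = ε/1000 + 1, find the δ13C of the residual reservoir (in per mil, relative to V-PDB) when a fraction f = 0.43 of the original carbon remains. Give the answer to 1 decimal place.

δ₀ = (0.0110179/0.0111800 − 1)×1000 = (0.985501 − 1)×1000 = -14.499 per mil
α − 1 = ε/1000 = -0.0231
f^(α−1) = 0.43^(-0.0231) = 1.019687
δ_res = (-14.499 + 1000) × 1.019687 − 1000 = 1004.902 − 1000 = 4.90 per mil

4.9 per mil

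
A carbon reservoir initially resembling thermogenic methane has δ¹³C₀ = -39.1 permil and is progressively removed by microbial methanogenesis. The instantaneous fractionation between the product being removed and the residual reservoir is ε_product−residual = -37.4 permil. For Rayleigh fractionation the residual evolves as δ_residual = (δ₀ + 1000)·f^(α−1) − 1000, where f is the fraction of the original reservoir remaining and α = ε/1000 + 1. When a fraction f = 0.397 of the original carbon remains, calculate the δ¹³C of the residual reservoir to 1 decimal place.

Rayleigh residual: δ_res = (δ₀ + 1000)·f^(α−1) − 1000
α = ε/1000 + 1 = 0.96260, so α − 1 = -0.03740
f^(α−1) = 0.397^(-0.03740) = 1.035155
δ_res = (-39.1 + 1000) × 1.035155 − 1000 = 994.680 − 1000 = -5.32 permil

-5.3 permil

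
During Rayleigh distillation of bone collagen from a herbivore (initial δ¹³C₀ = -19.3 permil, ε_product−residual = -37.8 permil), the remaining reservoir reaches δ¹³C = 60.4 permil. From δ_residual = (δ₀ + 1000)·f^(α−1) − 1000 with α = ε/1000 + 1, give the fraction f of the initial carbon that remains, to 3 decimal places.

0.127

α − 1 = ε/1000 = -0.0378
(δ_res + 1000)/(δ₀ + 1000) = (60.4 + 1000)/(-19.3 + 1000) = 1060.4/980.7 = 1.081268
f = 1.081268^(1/-0.0378) = exp(ln(1.081268)/-0.0378) = exp(0.07813/-0.0378)
f = exp(-2.0671) = 0.1266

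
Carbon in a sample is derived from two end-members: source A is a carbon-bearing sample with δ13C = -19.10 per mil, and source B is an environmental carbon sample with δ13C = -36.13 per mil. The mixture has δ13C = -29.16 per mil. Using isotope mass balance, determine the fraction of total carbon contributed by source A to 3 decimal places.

δ_mix = f_A·δ_A + (1 − f_A)·δ_B  ⇒  f_A = (δ_mix − δ_B)/(δ_A − δ_B)
f_A = (-29.16 − (-36.13)) / (-19.10 − (-36.13))
f_A = 6.97 / 17.03 = 0.4093

0.409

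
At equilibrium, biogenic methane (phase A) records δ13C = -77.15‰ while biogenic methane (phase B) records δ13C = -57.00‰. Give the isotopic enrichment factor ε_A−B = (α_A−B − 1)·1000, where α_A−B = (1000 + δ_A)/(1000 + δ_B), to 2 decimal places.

-21.37‰

α_A−B = (1000 + -77.15) / (1000 + -57.00) = 922.85 / 943.00 = 0.978632
ε_A−B = (0.978632 − 1) × 1000 = -21.368‰
(The approximation ε ≈ δ_A − δ_B would give -20.15‰.)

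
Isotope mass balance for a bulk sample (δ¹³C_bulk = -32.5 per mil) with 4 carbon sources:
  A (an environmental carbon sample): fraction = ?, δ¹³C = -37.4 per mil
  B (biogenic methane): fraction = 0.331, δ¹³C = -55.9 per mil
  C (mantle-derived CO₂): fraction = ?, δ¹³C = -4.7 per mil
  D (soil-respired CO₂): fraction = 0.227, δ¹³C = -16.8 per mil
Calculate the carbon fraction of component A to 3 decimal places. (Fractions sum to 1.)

0.248

Let f_A and f_C be the unknown fractions; fractions sum to 1 so f_A + f_C = 0.442.
Mass balance: Σ fᵢ·δᵢ = δ_bulk ⇒ f_A·(-37.4) + f_C·(-4.7) = -32.5 − (-22.317) = -10.183
Substitute f_C = 0.442 − f_A:
f_A·(-37.4 − -4.7) = -10.183 − 0.442×(-4.7) = -8.106
f_A = -8.106 / -32.7 = 0.2479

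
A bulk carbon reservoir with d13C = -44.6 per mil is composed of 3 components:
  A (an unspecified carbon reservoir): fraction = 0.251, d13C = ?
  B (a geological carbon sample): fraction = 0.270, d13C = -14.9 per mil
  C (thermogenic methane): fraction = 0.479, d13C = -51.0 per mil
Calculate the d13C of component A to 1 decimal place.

-64.3 per mil

Isotope mass balance: δ_bulk = Σ fᵢ·δᵢ.
-44.6 = 0.251×δ_A + 0.270×(-14.9) + 0.479×(-51.0)
0.251·δ_A = -44.6 − (-28.452) = -16.148
δ_A = -16.148 / 0.251 = -64.33 per mil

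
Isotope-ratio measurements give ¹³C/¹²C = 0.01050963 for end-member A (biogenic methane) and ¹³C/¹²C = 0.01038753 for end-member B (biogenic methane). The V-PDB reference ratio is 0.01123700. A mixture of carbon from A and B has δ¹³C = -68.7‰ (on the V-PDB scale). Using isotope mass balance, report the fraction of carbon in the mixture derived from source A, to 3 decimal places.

δ_A = (0.01050963/0.01123700 − 1)×1000 = (0.935270 − 1)×1000 = -64.730‰
δ_B = (0.01038753/0.01123700 − 1)×1000 = (0.924404 − 1)×1000 = -75.596‰
f_A = (δ_mix − δ_B)/(δ_A − δ_B) = (-68.7 − (-75.596))/(-64.730 − (-75.596))
f_A = 6.896 / 10.866 = 0.6346

0.635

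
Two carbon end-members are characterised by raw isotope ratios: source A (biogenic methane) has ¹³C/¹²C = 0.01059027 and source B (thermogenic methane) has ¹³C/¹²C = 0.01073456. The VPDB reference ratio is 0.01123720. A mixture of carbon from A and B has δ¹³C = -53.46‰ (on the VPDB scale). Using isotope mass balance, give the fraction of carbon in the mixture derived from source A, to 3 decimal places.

δ_A = (0.01059027/0.01123720 − 1)×1000 = (0.942430 − 1)×1000 = -57.570‰
δ_B = (0.01073456/0.01123720 − 1)×1000 = (0.955270 − 1)×1000 = -44.730‰
f_A = (δ_mix − δ_B)/(δ_A − δ_B) = (-53.46 − (-44.730))/(-57.570 − (-44.730))
f_A = -8.730 / -12.840 = 0.6799

0.680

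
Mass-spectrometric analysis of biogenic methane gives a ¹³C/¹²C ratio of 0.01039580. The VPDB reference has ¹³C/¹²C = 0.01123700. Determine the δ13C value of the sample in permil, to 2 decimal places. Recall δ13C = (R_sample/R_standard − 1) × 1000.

δ13C = (R_sample / R_standard − 1) × 1000
R_sample / R_standard = 0.01039580 / 0.01123700 = 0.925140
δ13C = (0.925140 − 1) × 1000 = -74.860 permil

-74.86 permil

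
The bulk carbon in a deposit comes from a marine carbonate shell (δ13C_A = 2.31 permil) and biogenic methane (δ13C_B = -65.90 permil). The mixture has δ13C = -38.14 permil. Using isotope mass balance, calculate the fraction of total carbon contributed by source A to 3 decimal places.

δ_mix = f_A·δ_A + (1 − f_A)·δ_B  ⇒  f_A = (δ_mix − δ_B)/(δ_A − δ_B)
f_A = (-38.14 − (-65.90)) / (2.31 − (-65.90))
f_A = 27.76 / 68.21 = 0.4070

0.407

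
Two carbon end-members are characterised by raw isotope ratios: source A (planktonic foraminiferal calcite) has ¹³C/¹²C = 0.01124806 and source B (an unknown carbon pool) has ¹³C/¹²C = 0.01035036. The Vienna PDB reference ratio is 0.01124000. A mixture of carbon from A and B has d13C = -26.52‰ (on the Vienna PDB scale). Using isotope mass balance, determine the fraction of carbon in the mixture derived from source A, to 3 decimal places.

δ_A = (0.01124806/0.01124000 − 1)×1000 = (1.000717 − 1)×1000 = 0.717‰
δ_B = (0.01035036/0.01124000 − 1)×1000 = (0.920851 − 1)×1000 = -79.149‰
f_A = (δ_mix − δ_B)/(δ_A − δ_B) = (-26.52 − (-79.149))/(0.717 − (-79.149))
f_A = 52.629 / 79.867 = 0.6590

0.659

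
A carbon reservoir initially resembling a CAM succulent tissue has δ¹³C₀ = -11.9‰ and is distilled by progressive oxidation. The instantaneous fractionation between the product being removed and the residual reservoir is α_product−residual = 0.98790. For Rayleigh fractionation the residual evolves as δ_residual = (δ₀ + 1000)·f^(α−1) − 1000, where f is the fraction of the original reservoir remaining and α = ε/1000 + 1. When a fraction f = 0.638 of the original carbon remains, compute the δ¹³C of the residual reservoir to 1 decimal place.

-6.5‰

Rayleigh residual: δ_res = (δ₀ + 1000)·f^(α−1) − 1000
α − 1 = -0.01210
f^(α−1) = 0.638^(-0.01210) = 1.005453
δ_res = (-11.9 + 1000) × 1.005453 − 1000 = 993.488 − 1000 = -6.51‰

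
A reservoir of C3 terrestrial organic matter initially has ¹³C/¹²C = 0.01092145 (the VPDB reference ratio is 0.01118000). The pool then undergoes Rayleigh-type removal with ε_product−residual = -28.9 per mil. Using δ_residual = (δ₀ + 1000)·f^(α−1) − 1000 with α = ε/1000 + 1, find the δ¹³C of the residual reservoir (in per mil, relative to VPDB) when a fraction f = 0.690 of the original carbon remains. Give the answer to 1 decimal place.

-12.6 per mil

δ₀ = (0.01092145/0.01118000 − 1)×1000 = (0.976874 − 1)×1000 = -23.126 per mil
α − 1 = ε/1000 = -0.0289
f^(α−1) = 0.690^(-0.0289) = 1.010781
δ_res = (-23.126 + 1000) × 1.010781 − 1000 = 987.406 − 1000 = -12.59 per mil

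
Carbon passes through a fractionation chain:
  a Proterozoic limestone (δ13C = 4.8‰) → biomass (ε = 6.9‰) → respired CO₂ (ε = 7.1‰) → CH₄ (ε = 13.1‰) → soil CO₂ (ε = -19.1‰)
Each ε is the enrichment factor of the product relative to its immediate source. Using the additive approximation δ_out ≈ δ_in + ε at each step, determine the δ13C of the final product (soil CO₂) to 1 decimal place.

step 1: δ ≈ 4.8 + (6.9) = 11.7‰
step 2: δ ≈ 11.7 + (7.1) = 18.8‰
step 3: δ ≈ 18.8 + (13.1) = 31.9‰
step 4: δ ≈ 31.9 + (-19.1) = 12.8‰

12.8‰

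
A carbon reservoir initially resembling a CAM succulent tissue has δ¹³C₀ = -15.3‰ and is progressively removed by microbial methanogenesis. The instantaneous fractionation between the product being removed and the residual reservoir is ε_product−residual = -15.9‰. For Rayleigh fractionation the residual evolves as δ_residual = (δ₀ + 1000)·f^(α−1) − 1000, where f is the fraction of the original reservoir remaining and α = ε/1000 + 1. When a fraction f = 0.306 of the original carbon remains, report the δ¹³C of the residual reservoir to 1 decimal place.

Rayleigh residual: δ_res = (δ₀ + 1000)·f^(α−1) − 1000
α = ε/1000 + 1 = 0.98410, so α − 1 = -0.01590
f^(α−1) = 0.306^(-0.01590) = 1.019007
δ_res = (-15.3 + 1000) × 1.019007 − 1000 = 1003.416 − 1000 = 3.42‰

3.4‰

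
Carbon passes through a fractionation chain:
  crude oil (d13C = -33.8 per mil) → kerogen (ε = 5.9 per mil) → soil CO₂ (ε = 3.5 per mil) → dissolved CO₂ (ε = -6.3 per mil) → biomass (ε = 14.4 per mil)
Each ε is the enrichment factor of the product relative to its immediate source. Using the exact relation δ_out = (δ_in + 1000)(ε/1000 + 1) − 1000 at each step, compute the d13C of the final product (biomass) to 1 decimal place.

step 1: δ = (-33.80 + 1000)·(5.9/1000 + 1) − 1000 = -28.10 per mil
step 2: δ = (-28.10 + 1000)·(3.5/1000 + 1) − 1000 = -24.70 per mil
step 3: δ = (-24.70 + 1000)·(-6.3/1000 + 1) − 1000 = -30.84 per mil
step 4: δ = (-30.84 + 1000)·(14.4/1000 + 1) − 1000 = -16.89 per mil

-16.9 per mil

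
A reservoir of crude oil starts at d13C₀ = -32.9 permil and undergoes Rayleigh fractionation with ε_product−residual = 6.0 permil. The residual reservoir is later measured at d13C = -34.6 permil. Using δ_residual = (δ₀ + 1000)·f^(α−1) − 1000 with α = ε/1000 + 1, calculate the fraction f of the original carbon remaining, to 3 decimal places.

α − 1 = ε/1000 = 0.0060
(δ_res + 1000)/(δ₀ + 1000) = (-34.6 + 1000)/(-32.9 + 1000) = 965.4/967.1 = 0.998242
f = 0.998242^(1/0.0060) = exp(ln(0.998242)/0.0060) = exp(-0.00176/0.0060)
f = exp(-0.2932) = 0.7459

0.746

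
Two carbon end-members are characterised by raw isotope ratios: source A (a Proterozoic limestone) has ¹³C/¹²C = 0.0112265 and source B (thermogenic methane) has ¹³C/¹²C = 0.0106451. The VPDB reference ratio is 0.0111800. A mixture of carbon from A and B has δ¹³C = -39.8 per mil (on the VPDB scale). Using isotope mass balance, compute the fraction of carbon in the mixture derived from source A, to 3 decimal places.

δ_A = (0.0112265/0.0111800 − 1)×1000 = (1.004159 − 1)×1000 = 4.159 per mil
δ_B = (0.0106451/0.0111800 − 1)×1000 = (0.952156 − 1)×1000 = -47.844 per mil
f_A = (δ_mix − δ_B)/(δ_A − δ_B) = (-39.8 − (-47.844))/(4.159 − (-47.844))
f_A = 8.044 / 52.004 = 0.1547

0.155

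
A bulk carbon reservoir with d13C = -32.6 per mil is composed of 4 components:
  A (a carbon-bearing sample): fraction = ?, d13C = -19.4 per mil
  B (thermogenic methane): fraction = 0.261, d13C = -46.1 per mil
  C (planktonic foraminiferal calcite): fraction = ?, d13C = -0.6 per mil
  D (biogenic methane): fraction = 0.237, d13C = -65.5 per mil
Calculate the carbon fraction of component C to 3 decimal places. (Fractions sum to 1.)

Let f_C and f_A be the unknown fractions; fractions sum to 1 so f_C + f_A = 0.502.
Mass balance: Σ fᵢ·δᵢ = δ_bulk ⇒ f_C·(-0.6) + f_A·(-19.4) = -32.6 − (-27.556) = -5.044
Substitute f_A = 0.502 − f_C:
f_C·(-0.6 − -19.4) = -5.044 − 0.502×(-19.4) = 4.694
f_C = 4.694 / 18.8 = 0.2497

0.250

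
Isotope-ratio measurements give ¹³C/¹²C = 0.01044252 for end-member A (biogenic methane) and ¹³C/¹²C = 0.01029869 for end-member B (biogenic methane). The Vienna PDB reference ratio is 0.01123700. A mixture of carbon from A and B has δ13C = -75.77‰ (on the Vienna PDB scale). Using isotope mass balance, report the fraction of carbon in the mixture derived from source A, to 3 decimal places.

δ_A = (0.01044252/0.01123700 − 1)×1000 = (0.929298 − 1)×1000 = -70.702‰
δ_B = (0.01029869/0.01123700 − 1)×1000 = (0.916498 − 1)×1000 = -83.502‰
f_A = (δ_mix − δ_B)/(δ_A − δ_B) = (-75.77 − (-83.502))/(-70.702 − (-83.502))
f_A = 7.732 / 12.800 = 0.6041

0.604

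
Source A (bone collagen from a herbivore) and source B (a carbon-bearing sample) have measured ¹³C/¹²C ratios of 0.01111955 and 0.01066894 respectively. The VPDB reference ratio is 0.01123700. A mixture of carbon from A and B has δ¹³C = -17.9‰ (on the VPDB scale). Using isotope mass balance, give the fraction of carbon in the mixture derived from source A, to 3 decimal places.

0.814

δ_A = (0.01111955/0.01123700 − 1)×1000 = (0.989548 − 1)×1000 = -10.452‰
δ_B = (0.01066894/0.01123700 − 1)×1000 = (0.949447 − 1)×1000 = -50.553‰
f_A = (δ_mix − δ_B)/(δ_A − δ_B) = (-17.9 − (-50.553))/(-10.452 − (-50.553))
f_A = 32.653 / 40.101 = 0.8143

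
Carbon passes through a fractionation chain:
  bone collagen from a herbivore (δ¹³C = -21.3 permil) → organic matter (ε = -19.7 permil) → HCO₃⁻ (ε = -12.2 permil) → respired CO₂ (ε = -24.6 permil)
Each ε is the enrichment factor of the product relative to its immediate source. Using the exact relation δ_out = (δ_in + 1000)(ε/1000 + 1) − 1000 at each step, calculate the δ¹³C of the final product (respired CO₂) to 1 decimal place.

step 1: δ = (-21.30 + 1000)·(-19.7/1000 + 1) − 1000 = -40.58 permil
step 2: δ = (-40.58 + 1000)·(-12.2/1000 + 1) − 1000 = -52.29 permil
step 3: δ = (-52.29 + 1000)·(-24.6/1000 + 1) − 1000 = -75.60 permil

-75.6 permil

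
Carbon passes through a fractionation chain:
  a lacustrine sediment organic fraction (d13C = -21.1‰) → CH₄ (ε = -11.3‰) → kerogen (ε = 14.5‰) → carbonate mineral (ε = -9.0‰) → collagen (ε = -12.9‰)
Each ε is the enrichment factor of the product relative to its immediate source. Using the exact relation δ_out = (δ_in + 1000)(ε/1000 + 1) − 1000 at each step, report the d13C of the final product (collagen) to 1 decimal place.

step 1: δ = (-21.10 + 1000)·(-11.3/1000 + 1) − 1000 = -32.16‰
step 2: δ = (-32.16 + 1000)·(14.5/1000 + 1) − 1000 = -18.13‰
step 3: δ = (-18.13 + 1000)·(-9.0/1000 + 1) − 1000 = -26.96‰
step 4: δ = (-26.96 + 1000)·(-12.9/1000 + 1) − 1000 = -39.52‰

-39.5‰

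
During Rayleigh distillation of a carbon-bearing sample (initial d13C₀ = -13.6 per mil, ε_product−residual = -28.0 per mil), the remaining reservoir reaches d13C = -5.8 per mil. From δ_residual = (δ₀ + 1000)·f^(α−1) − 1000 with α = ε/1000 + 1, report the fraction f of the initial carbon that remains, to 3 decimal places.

0.755

α − 1 = ε/1000 = -0.0280
(δ_res + 1000)/(δ₀ + 1000) = (-5.8 + 1000)/(-13.6 + 1000) = 994.2/986.4 = 1.007908
f = 1.007908^(1/-0.0280) = exp(ln(1.007908)/-0.0280) = exp(0.00788/-0.0280)
f = exp(-0.2813) = 0.7548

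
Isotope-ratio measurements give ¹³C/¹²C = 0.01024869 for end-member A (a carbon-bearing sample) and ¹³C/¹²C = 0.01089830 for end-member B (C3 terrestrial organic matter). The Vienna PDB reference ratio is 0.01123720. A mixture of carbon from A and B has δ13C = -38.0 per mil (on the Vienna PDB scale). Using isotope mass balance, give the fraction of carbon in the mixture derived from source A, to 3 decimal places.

0.136

δ_A = (0.01024869/0.01123720 − 1)×1000 = (0.912032 − 1)×1000 = -87.968 per mil
δ_B = (0.01089830/0.01123720 − 1)×1000 = (0.969841 − 1)×1000 = -30.159 per mil
f_A = (δ_mix − δ_B)/(δ_A − δ_B) = (-38.0 − (-30.159))/(-87.968 − (-30.159))
f_A = -7.841 / -57.809 = 0.1356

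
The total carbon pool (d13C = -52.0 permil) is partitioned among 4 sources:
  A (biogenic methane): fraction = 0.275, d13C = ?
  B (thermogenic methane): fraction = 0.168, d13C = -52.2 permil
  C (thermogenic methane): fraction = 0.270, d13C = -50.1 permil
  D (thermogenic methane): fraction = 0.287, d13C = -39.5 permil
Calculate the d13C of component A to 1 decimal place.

-66.8 permil

Isotope mass balance: δ_bulk = Σ fᵢ·δᵢ.
-52.0 = 0.275×δ_A + 0.168×(-52.2) + 0.270×(-50.1) + 0.287×(-39.5)
0.275·δ_A = -52.0 − (-33.633) = -18.367
δ_A = -18.367 / 0.275 = -66.79 permil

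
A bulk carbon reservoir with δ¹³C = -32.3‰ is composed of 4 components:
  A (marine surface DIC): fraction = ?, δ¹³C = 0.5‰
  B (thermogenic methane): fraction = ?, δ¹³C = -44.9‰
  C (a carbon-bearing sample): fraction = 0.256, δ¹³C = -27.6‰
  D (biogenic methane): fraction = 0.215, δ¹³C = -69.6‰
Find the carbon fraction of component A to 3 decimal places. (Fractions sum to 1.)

0.297

Let f_A and f_B be the unknown fractions; fractions sum to 1 so f_A + f_B = 0.529.
Mass balance: Σ fᵢ·δᵢ = δ_bulk ⇒ f_A·(0.5) + f_B·(-44.9) = -32.3 − (-22.030) = -10.270
Substitute f_B = 0.529 − f_A:
f_A·(0.5 − -44.9) = -10.270 − 0.529×(-44.9) = 13.482
f_A = 13.482 / 45.4 = 0.2970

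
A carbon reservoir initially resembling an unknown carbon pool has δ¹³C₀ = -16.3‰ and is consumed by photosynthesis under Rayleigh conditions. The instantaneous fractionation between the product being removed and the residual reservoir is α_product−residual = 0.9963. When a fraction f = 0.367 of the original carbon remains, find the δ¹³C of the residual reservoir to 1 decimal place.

Rayleigh residual: δ_res = (δ₀ + 1000)·f^(α−1) − 1000
α − 1 = -0.00370
f^(α−1) = 0.367^(-0.00370) = 1.003716
δ_res = (-16.3 + 1000) × 1.003716 − 1000 = 987.355 − 1000 = -12.64‰

-12.6‰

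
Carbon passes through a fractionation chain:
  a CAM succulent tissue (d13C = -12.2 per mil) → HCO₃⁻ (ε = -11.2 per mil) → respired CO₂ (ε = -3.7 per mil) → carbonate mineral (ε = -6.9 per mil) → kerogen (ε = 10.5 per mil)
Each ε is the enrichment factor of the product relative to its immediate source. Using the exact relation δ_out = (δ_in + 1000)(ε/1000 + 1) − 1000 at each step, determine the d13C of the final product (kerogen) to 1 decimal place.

step 1: δ = (-12.20 + 1000)·(-11.2/1000 + 1) − 1000 = -23.26 per mil
step 2: δ = (-23.26 + 1000)·(-3.7/1000 + 1) − 1000 = -26.88 per mil
step 3: δ = (-26.88 + 1000)·(-6.9/1000 + 1) − 1000 = -33.59 per mil
step 4: δ = (-33.59 + 1000)·(10.5/1000 + 1) − 1000 = -23.44 per mil

-23.4 per mil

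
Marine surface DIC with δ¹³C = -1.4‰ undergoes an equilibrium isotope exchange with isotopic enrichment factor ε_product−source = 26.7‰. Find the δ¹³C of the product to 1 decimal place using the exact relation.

To first order, δ_product ≈ δ_source + ε = 25.3‰.
Exactly, δ_product = (δ_source + 1000)·(ε/1000 + 1) − 1000.
δ_product = (-1.4 + 1000) × (26.7/1000 + 1) − 1000
δ_product = 25.26‰

25.3‰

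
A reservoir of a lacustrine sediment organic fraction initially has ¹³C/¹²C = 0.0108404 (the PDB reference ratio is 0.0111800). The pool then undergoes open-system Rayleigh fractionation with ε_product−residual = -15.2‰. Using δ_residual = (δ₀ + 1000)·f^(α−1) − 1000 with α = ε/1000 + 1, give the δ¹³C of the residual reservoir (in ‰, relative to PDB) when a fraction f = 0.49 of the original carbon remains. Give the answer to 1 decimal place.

-19.8‰

δ₀ = (0.0108404/0.0111800 − 1)×1000 = (0.969624 − 1)×1000 = -30.376‰
α − 1 = ε/1000 = -0.0152
f^(α−1) = 0.49^(-0.0152) = 1.010902
δ_res = (-30.376 + 1000) × 1.010902 − 1000 = 980.195 − 1000 = -19.80‰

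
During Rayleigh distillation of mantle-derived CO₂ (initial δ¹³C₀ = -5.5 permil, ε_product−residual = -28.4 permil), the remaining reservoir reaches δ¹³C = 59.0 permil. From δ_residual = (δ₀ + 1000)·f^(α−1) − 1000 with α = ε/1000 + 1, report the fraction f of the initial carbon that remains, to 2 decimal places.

0.11

α − 1 = ε/1000 = -0.0284
(δ_res + 1000)/(δ₀ + 1000) = (59.0 + 1000)/(-5.5 + 1000) = 1059.0/994.5 = 1.064857
f = 1.064857^(1/-0.0284) = exp(ln(1.064857)/-0.0284) = exp(0.06284/-0.0284)
f = exp(-2.2127) = 0.1094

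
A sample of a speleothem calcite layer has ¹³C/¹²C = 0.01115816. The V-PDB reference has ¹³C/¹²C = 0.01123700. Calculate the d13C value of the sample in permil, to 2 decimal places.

-7.02 permil

d13C = (R_sample / R_standard − 1) × 1000
R_sample / R_standard = 0.01115816 / 0.01123700 = 0.992984
d13C = (0.992984 − 1) × 1000 = -7.016 permil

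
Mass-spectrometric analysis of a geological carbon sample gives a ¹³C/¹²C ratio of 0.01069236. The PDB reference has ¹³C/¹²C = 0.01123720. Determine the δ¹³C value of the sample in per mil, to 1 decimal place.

-48.5 per mil

δ¹³C = (R_sample / R_standard − 1) × 1000
R_sample / R_standard = 0.01069236 / 0.01123720 = 0.951515
δ¹³C = (0.951515 − 1) × 1000 = -48.49 per mil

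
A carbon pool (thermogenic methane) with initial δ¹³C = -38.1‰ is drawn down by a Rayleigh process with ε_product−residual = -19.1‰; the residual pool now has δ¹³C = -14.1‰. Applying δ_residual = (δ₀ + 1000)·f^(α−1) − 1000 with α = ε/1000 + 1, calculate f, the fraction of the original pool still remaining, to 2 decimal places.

0.28

α − 1 = ε/1000 = -0.0191
(δ_res + 1000)/(δ₀ + 1000) = (-14.1 + 1000)/(-38.1 + 1000) = 985.9/961.9 = 1.024951
f = 1.024951^(1/-0.0191) = exp(ln(1.024951)/-0.0191) = exp(0.02464/-0.0191)
f = exp(-1.2903) = 0.2752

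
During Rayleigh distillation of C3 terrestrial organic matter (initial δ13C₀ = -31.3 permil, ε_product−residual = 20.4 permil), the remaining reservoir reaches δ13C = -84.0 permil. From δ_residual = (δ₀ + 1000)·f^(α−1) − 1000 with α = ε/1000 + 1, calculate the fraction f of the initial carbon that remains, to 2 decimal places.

0.06

α − 1 = ε/1000 = 0.0204
(δ_res + 1000)/(δ₀ + 1000) = (-84.0 + 1000)/(-31.3 + 1000) = 916.0/968.7 = 0.945597
f = 0.945597^(1/0.0204) = exp(ln(0.945597)/0.0204) = exp(-0.05594/0.0204)
f = exp(-2.7421) = 0.0644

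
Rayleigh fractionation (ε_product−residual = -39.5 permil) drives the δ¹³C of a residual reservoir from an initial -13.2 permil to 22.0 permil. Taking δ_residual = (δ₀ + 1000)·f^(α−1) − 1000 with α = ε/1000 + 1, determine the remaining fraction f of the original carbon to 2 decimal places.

α − 1 = ε/1000 = -0.0395
(δ_res + 1000)/(δ₀ + 1000) = (22.0 + 1000)/(-13.2 + 1000) = 1022.0/986.8 = 1.035671
f = 1.035671^(1/-0.0395) = exp(ln(1.035671)/-0.0395) = exp(0.03505/-0.0395)
f = exp(-0.8873) = 0.4118

0.41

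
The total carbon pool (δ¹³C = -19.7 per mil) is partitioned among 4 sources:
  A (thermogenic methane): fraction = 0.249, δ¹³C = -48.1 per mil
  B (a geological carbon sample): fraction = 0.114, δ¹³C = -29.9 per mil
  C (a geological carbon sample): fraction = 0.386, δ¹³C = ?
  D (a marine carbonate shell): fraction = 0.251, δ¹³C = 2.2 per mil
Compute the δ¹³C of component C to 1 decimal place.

Isotope mass balance: δ_bulk = Σ fᵢ·δᵢ.
-19.7 = 0.249×(-48.1) + 0.114×(-29.9) + 0.386×δ_C + 0.251×(2.2)
0.386·δ_C = -19.7 − (-14.833) = -4.867
δ_C = -4.867 / 0.386 = -12.61 per mil

-12.6 per mil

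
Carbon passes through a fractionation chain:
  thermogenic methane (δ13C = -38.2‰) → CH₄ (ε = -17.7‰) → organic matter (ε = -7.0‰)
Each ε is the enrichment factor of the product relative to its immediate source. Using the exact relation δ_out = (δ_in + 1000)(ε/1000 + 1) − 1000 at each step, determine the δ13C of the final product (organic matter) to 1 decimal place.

step 1: δ = (-38.20 + 1000)·(-17.7/1000 + 1) − 1000 = -55.22‰
step 2: δ = (-55.22 + 1000)·(-7.0/1000 + 1) − 1000 = -61.84‰

-61.8‰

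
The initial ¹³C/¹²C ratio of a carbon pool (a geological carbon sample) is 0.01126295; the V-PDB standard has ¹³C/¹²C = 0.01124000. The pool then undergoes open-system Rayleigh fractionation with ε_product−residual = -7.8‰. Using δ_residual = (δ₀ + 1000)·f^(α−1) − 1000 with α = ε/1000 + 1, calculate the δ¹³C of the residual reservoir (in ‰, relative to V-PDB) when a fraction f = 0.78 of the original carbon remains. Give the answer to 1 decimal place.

4.0‰

δ₀ = (0.01126295/0.01124000 − 1)×1000 = (1.002042 − 1)×1000 = 2.042‰
α − 1 = ε/1000 = -0.0078
f^(α−1) = 0.78^(-0.0078) = 1.001940
δ_res = (2.042 + 1000) × 1.001940 − 1000 = 1003.986 − 1000 = 3.99‰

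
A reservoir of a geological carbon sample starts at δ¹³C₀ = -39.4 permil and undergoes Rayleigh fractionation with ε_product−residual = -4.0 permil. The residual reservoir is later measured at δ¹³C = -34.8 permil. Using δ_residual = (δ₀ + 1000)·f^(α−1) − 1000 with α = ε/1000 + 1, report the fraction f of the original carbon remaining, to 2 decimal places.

α − 1 = ε/1000 = -0.0040
(δ_res + 1000)/(δ₀ + 1000) = (-34.8 + 1000)/(-39.4 + 1000) = 965.2/960.6 = 1.004789
f = 1.004789^(1/-0.0040) = exp(ln(1.004789)/-0.0040) = exp(0.00478/-0.0040)
f = exp(-1.1943) = 0.3029

0.30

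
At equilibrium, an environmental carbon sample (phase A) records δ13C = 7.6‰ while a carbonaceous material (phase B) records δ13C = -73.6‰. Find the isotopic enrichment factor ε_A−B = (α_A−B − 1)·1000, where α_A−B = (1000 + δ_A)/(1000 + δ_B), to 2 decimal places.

87.65‰

α_A−B = (1000 + 7.6) / (1000 + -73.6) = 1007.6 / 926.4 = 1.087651
ε_A−B = (1.087651 − 1) × 1000 = 87.651‰
(The approximation ε ≈ δ_A − δ_B would give 81.2‰.)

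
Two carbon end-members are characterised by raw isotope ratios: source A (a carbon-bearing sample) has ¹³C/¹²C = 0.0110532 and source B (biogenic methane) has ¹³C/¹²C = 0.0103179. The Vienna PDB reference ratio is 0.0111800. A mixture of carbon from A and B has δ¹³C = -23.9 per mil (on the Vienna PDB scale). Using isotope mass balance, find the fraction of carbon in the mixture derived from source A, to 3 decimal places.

δ_A = (0.0110532/0.0111800 − 1)×1000 = (0.988658 − 1)×1000 = -11.342 per mil
δ_B = (0.0103179/0.0111800 − 1)×1000 = (0.922889 − 1)×1000 = -77.111 per mil
f_A = (δ_mix − δ_B)/(δ_A − δ_B) = (-23.9 − (-77.111))/(-11.342 − (-77.111))
f_A = 53.211 / 65.769 = 0.8091

0.809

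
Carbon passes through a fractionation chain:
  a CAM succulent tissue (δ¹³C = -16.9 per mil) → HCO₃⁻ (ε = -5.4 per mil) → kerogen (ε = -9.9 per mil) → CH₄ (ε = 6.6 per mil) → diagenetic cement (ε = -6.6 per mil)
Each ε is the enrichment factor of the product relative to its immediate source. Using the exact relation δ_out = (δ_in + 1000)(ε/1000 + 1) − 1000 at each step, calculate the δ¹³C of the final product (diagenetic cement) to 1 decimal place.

step 1: δ = (-16.90 + 1000)·(-5.4/1000 + 1) − 1000 = -22.21 per mil
step 2: δ = (-22.21 + 1000)·(-9.9/1000 + 1) − 1000 = -31.89 per mil
step 3: δ = (-31.89 + 1000)·(6.6/1000 + 1) − 1000 = -25.50 per mil
step 4: δ = (-25.50 + 1000)·(-6.6/1000 + 1) − 1000 = -31.93 per mil

-31.9 per mil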